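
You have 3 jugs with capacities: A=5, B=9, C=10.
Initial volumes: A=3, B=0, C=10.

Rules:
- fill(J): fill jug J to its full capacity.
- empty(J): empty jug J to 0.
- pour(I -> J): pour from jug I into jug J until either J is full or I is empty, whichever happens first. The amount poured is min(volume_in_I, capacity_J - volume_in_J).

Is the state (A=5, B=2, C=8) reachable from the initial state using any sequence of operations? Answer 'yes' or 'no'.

Answer: yes

Derivation:
BFS from (A=3, B=0, C=10):
  1. pour(C -> B) -> (A=3 B=9 C=1)
  2. empty(B) -> (A=3 B=0 C=1)
  3. pour(C -> B) -> (A=3 B=1 C=0)
  4. fill(C) -> (A=3 B=1 C=10)
  5. pour(C -> B) -> (A=3 B=9 C=2)
  6. empty(B) -> (A=3 B=0 C=2)
  7. pour(C -> B) -> (A=3 B=2 C=0)
  8. fill(C) -> (A=3 B=2 C=10)
  9. pour(C -> A) -> (A=5 B=2 C=8)
Target reached → yes.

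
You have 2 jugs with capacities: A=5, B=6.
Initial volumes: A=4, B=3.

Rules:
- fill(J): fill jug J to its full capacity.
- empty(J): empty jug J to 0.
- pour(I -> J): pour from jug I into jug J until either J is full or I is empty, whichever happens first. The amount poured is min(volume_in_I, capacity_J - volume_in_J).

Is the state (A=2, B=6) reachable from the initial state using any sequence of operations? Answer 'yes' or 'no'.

BFS from (A=4, B=3):
  1. fill(A) -> (A=5 B=3)
  2. pour(A -> B) -> (A=2 B=6)
Target reached → yes.

Answer: yes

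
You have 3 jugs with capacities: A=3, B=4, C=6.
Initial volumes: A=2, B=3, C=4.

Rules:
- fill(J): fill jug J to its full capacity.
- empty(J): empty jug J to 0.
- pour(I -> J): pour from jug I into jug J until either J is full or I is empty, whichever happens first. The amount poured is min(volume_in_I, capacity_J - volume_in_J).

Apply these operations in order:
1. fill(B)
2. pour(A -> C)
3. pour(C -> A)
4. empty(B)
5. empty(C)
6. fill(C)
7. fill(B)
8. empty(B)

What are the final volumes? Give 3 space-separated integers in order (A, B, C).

Step 1: fill(B) -> (A=2 B=4 C=4)
Step 2: pour(A -> C) -> (A=0 B=4 C=6)
Step 3: pour(C -> A) -> (A=3 B=4 C=3)
Step 4: empty(B) -> (A=3 B=0 C=3)
Step 5: empty(C) -> (A=3 B=0 C=0)
Step 6: fill(C) -> (A=3 B=0 C=6)
Step 7: fill(B) -> (A=3 B=4 C=6)
Step 8: empty(B) -> (A=3 B=0 C=6)

Answer: 3 0 6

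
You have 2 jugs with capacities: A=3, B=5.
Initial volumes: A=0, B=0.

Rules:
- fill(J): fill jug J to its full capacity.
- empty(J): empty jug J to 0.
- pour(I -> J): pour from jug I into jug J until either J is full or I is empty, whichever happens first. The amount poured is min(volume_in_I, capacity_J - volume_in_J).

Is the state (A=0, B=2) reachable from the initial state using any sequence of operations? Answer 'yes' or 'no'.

Answer: yes

Derivation:
BFS from (A=0, B=0):
  1. fill(B) -> (A=0 B=5)
  2. pour(B -> A) -> (A=3 B=2)
  3. empty(A) -> (A=0 B=2)
Target reached → yes.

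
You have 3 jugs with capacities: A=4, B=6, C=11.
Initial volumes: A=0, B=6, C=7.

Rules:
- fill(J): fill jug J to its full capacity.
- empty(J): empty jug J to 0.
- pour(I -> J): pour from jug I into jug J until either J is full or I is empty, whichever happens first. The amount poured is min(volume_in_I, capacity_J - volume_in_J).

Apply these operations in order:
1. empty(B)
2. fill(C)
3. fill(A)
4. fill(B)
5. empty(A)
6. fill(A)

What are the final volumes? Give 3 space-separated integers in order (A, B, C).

Step 1: empty(B) -> (A=0 B=0 C=7)
Step 2: fill(C) -> (A=0 B=0 C=11)
Step 3: fill(A) -> (A=4 B=0 C=11)
Step 4: fill(B) -> (A=4 B=6 C=11)
Step 5: empty(A) -> (A=0 B=6 C=11)
Step 6: fill(A) -> (A=4 B=6 C=11)

Answer: 4 6 11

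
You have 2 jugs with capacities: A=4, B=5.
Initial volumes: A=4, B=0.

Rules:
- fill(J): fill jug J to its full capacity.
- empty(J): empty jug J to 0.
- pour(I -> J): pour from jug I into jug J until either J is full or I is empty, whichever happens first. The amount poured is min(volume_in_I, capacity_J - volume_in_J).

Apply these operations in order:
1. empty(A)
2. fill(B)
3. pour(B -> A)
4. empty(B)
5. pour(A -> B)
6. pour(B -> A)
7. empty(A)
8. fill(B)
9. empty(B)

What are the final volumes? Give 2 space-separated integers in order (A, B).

Answer: 0 0

Derivation:
Step 1: empty(A) -> (A=0 B=0)
Step 2: fill(B) -> (A=0 B=5)
Step 3: pour(B -> A) -> (A=4 B=1)
Step 4: empty(B) -> (A=4 B=0)
Step 5: pour(A -> B) -> (A=0 B=4)
Step 6: pour(B -> A) -> (A=4 B=0)
Step 7: empty(A) -> (A=0 B=0)
Step 8: fill(B) -> (A=0 B=5)
Step 9: empty(B) -> (A=0 B=0)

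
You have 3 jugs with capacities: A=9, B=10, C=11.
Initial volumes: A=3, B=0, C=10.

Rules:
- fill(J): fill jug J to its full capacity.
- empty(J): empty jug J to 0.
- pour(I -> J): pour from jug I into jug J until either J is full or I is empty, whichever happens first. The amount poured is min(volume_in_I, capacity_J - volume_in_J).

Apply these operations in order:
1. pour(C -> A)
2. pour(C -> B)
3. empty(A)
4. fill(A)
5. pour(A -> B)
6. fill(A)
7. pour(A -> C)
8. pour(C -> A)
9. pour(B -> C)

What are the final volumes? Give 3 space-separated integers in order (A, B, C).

Step 1: pour(C -> A) -> (A=9 B=0 C=4)
Step 2: pour(C -> B) -> (A=9 B=4 C=0)
Step 3: empty(A) -> (A=0 B=4 C=0)
Step 4: fill(A) -> (A=9 B=4 C=0)
Step 5: pour(A -> B) -> (A=3 B=10 C=0)
Step 6: fill(A) -> (A=9 B=10 C=0)
Step 7: pour(A -> C) -> (A=0 B=10 C=9)
Step 8: pour(C -> A) -> (A=9 B=10 C=0)
Step 9: pour(B -> C) -> (A=9 B=0 C=10)

Answer: 9 0 10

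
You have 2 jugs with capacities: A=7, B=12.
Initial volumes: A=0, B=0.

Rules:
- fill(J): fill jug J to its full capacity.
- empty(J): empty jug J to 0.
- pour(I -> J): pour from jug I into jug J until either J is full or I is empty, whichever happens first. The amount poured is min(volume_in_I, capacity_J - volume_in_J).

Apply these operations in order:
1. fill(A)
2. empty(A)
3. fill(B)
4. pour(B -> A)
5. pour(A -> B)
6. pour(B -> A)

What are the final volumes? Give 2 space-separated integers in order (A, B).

Answer: 7 5

Derivation:
Step 1: fill(A) -> (A=7 B=0)
Step 2: empty(A) -> (A=0 B=0)
Step 3: fill(B) -> (A=0 B=12)
Step 4: pour(B -> A) -> (A=7 B=5)
Step 5: pour(A -> B) -> (A=0 B=12)
Step 6: pour(B -> A) -> (A=7 B=5)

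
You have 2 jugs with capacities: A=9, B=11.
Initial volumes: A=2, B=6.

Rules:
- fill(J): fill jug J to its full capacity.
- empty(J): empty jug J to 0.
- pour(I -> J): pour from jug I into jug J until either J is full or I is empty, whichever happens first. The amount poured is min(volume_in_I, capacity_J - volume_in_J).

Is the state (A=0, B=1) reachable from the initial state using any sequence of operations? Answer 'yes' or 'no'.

Answer: yes

Derivation:
BFS from (A=2, B=6):
  1. pour(B -> A) -> (A=8 B=0)
  2. fill(B) -> (A=8 B=11)
  3. pour(B -> A) -> (A=9 B=10)
  4. empty(A) -> (A=0 B=10)
  5. pour(B -> A) -> (A=9 B=1)
  6. empty(A) -> (A=0 B=1)
Target reached → yes.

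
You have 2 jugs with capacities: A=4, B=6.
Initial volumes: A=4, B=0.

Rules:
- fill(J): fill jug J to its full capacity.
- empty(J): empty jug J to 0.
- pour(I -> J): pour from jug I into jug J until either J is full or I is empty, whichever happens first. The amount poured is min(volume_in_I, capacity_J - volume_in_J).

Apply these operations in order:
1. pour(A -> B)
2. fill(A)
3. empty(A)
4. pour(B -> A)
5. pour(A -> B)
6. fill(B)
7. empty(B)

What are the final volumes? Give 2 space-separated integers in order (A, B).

Step 1: pour(A -> B) -> (A=0 B=4)
Step 2: fill(A) -> (A=4 B=4)
Step 3: empty(A) -> (A=0 B=4)
Step 4: pour(B -> A) -> (A=4 B=0)
Step 5: pour(A -> B) -> (A=0 B=4)
Step 6: fill(B) -> (A=0 B=6)
Step 7: empty(B) -> (A=0 B=0)

Answer: 0 0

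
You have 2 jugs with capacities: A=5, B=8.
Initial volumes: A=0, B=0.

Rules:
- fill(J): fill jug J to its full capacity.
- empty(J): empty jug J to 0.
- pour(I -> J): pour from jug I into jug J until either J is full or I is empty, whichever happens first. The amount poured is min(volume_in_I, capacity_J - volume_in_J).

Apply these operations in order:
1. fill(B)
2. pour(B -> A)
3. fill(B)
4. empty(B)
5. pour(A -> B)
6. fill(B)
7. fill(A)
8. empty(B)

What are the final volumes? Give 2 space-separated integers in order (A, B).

Answer: 5 0

Derivation:
Step 1: fill(B) -> (A=0 B=8)
Step 2: pour(B -> A) -> (A=5 B=3)
Step 3: fill(B) -> (A=5 B=8)
Step 4: empty(B) -> (A=5 B=0)
Step 5: pour(A -> B) -> (A=0 B=5)
Step 6: fill(B) -> (A=0 B=8)
Step 7: fill(A) -> (A=5 B=8)
Step 8: empty(B) -> (A=5 B=0)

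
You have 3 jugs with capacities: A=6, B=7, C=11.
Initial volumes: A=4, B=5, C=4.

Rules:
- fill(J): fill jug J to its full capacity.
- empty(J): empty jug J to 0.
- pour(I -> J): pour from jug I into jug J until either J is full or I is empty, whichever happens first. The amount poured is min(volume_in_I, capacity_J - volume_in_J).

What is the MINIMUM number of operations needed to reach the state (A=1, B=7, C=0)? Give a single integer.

Answer: 3

Derivation:
BFS from (A=4, B=5, C=4). One shortest path:
  1. empty(B) -> (A=4 B=0 C=4)
  2. pour(C -> B) -> (A=4 B=4 C=0)
  3. pour(A -> B) -> (A=1 B=7 C=0)
Reached target in 3 moves.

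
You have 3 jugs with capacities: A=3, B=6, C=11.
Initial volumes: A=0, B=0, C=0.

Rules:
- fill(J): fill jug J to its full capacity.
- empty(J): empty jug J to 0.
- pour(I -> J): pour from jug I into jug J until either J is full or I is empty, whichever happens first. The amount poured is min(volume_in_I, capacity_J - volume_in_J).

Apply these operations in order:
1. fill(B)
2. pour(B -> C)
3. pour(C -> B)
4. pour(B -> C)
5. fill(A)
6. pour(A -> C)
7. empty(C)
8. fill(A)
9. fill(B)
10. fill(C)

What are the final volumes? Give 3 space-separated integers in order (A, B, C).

Answer: 3 6 11

Derivation:
Step 1: fill(B) -> (A=0 B=6 C=0)
Step 2: pour(B -> C) -> (A=0 B=0 C=6)
Step 3: pour(C -> B) -> (A=0 B=6 C=0)
Step 4: pour(B -> C) -> (A=0 B=0 C=6)
Step 5: fill(A) -> (A=3 B=0 C=6)
Step 6: pour(A -> C) -> (A=0 B=0 C=9)
Step 7: empty(C) -> (A=0 B=0 C=0)
Step 8: fill(A) -> (A=3 B=0 C=0)
Step 9: fill(B) -> (A=3 B=6 C=0)
Step 10: fill(C) -> (A=3 B=6 C=11)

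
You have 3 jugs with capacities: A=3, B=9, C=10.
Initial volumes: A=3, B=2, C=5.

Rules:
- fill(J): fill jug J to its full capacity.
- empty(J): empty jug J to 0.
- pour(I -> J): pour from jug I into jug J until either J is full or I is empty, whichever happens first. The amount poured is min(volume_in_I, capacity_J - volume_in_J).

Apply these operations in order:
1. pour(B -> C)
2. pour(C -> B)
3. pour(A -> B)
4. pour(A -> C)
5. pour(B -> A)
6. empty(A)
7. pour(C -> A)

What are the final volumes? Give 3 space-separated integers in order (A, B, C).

Answer: 1 6 0

Derivation:
Step 1: pour(B -> C) -> (A=3 B=0 C=7)
Step 2: pour(C -> B) -> (A=3 B=7 C=0)
Step 3: pour(A -> B) -> (A=1 B=9 C=0)
Step 4: pour(A -> C) -> (A=0 B=9 C=1)
Step 5: pour(B -> A) -> (A=3 B=6 C=1)
Step 6: empty(A) -> (A=0 B=6 C=1)
Step 7: pour(C -> A) -> (A=1 B=6 C=0)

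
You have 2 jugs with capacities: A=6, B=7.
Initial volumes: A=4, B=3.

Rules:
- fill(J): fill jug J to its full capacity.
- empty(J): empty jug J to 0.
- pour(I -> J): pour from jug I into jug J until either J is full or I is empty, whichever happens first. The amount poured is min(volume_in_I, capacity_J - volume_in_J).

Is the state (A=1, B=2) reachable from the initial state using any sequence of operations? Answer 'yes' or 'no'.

Answer: no

Derivation:
BFS explored all 27 reachable states.
Reachable set includes: (0,0), (0,1), (0,2), (0,3), (0,4), (0,5), (0,6), (0,7), (1,0), (1,7), (2,0), (2,7) ...
Target (A=1, B=2) not in reachable set → no.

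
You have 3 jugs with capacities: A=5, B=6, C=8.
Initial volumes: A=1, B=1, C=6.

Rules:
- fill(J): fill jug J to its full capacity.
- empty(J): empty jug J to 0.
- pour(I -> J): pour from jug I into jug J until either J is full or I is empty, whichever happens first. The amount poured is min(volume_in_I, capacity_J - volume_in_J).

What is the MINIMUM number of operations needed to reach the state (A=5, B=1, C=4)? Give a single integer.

BFS from (A=1, B=1, C=6). One shortest path:
  1. fill(C) -> (A=1 B=1 C=8)
  2. pour(C -> A) -> (A=5 B=1 C=4)
Reached target in 2 moves.

Answer: 2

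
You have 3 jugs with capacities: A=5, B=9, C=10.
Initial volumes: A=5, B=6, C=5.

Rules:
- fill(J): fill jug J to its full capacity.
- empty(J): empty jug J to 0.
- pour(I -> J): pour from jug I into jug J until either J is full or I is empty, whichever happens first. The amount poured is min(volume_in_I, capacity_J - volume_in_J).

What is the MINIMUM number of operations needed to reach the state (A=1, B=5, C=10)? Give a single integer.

BFS from (A=5, B=6, C=5). One shortest path:
  1. empty(C) -> (A=5 B=6 C=0)
  2. pour(B -> C) -> (A=5 B=0 C=6)
  3. pour(A -> B) -> (A=0 B=5 C=6)
  4. fill(A) -> (A=5 B=5 C=6)
  5. pour(A -> C) -> (A=1 B=5 C=10)
Reached target in 5 moves.

Answer: 5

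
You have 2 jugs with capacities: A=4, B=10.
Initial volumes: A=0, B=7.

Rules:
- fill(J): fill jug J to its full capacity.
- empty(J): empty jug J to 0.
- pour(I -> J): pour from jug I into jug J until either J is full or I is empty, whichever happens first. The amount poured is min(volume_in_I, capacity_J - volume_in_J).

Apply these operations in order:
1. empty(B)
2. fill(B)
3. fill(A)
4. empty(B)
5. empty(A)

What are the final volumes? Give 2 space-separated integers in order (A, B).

Answer: 0 0

Derivation:
Step 1: empty(B) -> (A=0 B=0)
Step 2: fill(B) -> (A=0 B=10)
Step 3: fill(A) -> (A=4 B=10)
Step 4: empty(B) -> (A=4 B=0)
Step 5: empty(A) -> (A=0 B=0)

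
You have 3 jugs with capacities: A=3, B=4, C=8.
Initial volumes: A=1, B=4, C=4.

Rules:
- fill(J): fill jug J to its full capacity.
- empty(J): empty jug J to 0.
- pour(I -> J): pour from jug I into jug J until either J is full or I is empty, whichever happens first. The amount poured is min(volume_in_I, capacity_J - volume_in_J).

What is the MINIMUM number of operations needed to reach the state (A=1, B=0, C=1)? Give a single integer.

Answer: 5

Derivation:
BFS from (A=1, B=4, C=4). One shortest path:
  1. empty(B) -> (A=1 B=0 C=4)
  2. pour(A -> B) -> (A=0 B=1 C=4)
  3. pour(C -> A) -> (A=3 B=1 C=1)
  4. empty(A) -> (A=0 B=1 C=1)
  5. pour(B -> A) -> (A=1 B=0 C=1)
Reached target in 5 moves.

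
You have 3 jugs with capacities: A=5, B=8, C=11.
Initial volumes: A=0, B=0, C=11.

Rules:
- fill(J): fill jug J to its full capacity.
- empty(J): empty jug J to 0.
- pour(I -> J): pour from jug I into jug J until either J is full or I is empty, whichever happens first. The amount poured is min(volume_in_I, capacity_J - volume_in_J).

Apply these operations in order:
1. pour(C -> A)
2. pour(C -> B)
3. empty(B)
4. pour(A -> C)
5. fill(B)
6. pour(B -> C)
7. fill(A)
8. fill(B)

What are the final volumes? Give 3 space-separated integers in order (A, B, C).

Step 1: pour(C -> A) -> (A=5 B=0 C=6)
Step 2: pour(C -> B) -> (A=5 B=6 C=0)
Step 3: empty(B) -> (A=5 B=0 C=0)
Step 4: pour(A -> C) -> (A=0 B=0 C=5)
Step 5: fill(B) -> (A=0 B=8 C=5)
Step 6: pour(B -> C) -> (A=0 B=2 C=11)
Step 7: fill(A) -> (A=5 B=2 C=11)
Step 8: fill(B) -> (A=5 B=8 C=11)

Answer: 5 8 11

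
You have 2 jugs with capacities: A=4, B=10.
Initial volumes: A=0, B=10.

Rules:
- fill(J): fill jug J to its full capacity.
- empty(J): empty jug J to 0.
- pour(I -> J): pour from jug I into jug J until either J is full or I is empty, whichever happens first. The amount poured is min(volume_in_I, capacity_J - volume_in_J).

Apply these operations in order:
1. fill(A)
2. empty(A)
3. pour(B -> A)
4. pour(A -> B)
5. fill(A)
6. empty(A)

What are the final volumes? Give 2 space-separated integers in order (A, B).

Answer: 0 10

Derivation:
Step 1: fill(A) -> (A=4 B=10)
Step 2: empty(A) -> (A=0 B=10)
Step 3: pour(B -> A) -> (A=4 B=6)
Step 4: pour(A -> B) -> (A=0 B=10)
Step 5: fill(A) -> (A=4 B=10)
Step 6: empty(A) -> (A=0 B=10)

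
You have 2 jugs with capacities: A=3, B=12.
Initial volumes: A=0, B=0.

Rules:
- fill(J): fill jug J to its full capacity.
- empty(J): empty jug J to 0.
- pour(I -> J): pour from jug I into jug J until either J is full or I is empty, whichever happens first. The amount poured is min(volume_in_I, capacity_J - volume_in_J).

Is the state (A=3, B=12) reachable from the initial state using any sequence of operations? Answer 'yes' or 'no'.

Answer: yes

Derivation:
BFS from (A=0, B=0):
  1. fill(A) -> (A=3 B=0)
  2. fill(B) -> (A=3 B=12)
Target reached → yes.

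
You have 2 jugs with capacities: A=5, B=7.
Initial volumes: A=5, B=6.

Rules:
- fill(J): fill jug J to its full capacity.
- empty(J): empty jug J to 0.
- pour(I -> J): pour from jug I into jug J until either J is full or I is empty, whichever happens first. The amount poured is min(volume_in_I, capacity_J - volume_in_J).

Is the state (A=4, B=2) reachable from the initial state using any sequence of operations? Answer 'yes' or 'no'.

BFS explored all 24 reachable states.
Reachable set includes: (0,0), (0,1), (0,2), (0,3), (0,4), (0,5), (0,6), (0,7), (1,0), (1,7), (2,0), (2,7) ...
Target (A=4, B=2) not in reachable set → no.

Answer: no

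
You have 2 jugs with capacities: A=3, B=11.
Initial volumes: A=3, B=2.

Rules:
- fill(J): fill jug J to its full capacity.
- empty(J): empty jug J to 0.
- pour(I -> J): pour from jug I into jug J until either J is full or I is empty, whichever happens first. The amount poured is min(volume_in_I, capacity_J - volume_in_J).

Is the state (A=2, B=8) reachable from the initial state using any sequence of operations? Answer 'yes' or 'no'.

BFS explored all 28 reachable states.
Reachable set includes: (0,0), (0,1), (0,2), (0,3), (0,4), (0,5), (0,6), (0,7), (0,8), (0,9), (0,10), (0,11) ...
Target (A=2, B=8) not in reachable set → no.

Answer: no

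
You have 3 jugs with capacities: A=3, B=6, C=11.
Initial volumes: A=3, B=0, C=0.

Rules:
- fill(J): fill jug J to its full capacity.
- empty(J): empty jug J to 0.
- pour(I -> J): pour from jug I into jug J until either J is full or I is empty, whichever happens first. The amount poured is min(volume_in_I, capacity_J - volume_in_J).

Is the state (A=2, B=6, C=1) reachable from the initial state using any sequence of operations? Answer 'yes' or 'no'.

BFS from (A=3, B=0, C=0):
  1. fill(B) -> (A=3 B=6 C=0)
  2. pour(A -> C) -> (A=0 B=6 C=3)
  3. fill(A) -> (A=3 B=6 C=3)
  4. pour(B -> C) -> (A=3 B=0 C=9)
  5. pour(A -> C) -> (A=1 B=0 C=11)
  6. pour(C -> B) -> (A=1 B=6 C=5)
  7. empty(B) -> (A=1 B=0 C=5)
  8. pour(C -> B) -> (A=1 B=5 C=0)
  9. pour(A -> C) -> (A=0 B=5 C=1)
  10. fill(A) -> (A=3 B=5 C=1)
  11. pour(A -> B) -> (A=2 B=6 C=1)
Target reached → yes.

Answer: yes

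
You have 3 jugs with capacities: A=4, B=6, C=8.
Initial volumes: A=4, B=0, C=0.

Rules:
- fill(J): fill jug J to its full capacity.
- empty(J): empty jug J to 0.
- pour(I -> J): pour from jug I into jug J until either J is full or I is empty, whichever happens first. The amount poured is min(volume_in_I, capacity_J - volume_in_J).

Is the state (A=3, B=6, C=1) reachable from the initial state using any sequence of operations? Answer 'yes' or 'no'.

Answer: no

Derivation:
BFS explored all 54 reachable states.
Reachable set includes: (0,0,0), (0,0,2), (0,0,4), (0,0,6), (0,0,8), (0,2,0), (0,2,2), (0,2,4), (0,2,6), (0,2,8), (0,4,0), (0,4,2) ...
Target (A=3, B=6, C=1) not in reachable set → no.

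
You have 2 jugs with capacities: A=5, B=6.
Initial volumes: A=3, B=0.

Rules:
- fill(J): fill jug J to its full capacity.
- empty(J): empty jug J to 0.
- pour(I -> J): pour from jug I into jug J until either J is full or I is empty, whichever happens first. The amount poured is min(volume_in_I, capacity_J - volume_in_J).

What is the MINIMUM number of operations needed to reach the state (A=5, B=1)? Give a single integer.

BFS from (A=3, B=0). One shortest path:
  1. empty(A) -> (A=0 B=0)
  2. fill(B) -> (A=0 B=6)
  3. pour(B -> A) -> (A=5 B=1)
Reached target in 3 moves.

Answer: 3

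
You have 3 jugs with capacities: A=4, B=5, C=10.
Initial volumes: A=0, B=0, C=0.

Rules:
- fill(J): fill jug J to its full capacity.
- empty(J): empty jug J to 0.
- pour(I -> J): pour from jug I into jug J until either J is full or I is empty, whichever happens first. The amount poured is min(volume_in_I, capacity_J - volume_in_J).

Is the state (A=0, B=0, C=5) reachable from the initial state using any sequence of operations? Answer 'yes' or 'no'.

BFS from (A=0, B=0, C=0):
  1. fill(B) -> (A=0 B=5 C=0)
  2. pour(B -> C) -> (A=0 B=0 C=5)
Target reached → yes.

Answer: yes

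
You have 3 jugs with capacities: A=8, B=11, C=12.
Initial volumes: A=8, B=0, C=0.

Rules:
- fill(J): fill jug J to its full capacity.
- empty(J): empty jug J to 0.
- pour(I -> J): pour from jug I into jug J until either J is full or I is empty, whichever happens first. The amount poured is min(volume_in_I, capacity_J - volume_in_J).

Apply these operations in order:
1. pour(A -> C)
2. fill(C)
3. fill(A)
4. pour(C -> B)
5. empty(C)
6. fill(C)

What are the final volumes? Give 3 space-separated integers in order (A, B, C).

Answer: 8 11 12

Derivation:
Step 1: pour(A -> C) -> (A=0 B=0 C=8)
Step 2: fill(C) -> (A=0 B=0 C=12)
Step 3: fill(A) -> (A=8 B=0 C=12)
Step 4: pour(C -> B) -> (A=8 B=11 C=1)
Step 5: empty(C) -> (A=8 B=11 C=0)
Step 6: fill(C) -> (A=8 B=11 C=12)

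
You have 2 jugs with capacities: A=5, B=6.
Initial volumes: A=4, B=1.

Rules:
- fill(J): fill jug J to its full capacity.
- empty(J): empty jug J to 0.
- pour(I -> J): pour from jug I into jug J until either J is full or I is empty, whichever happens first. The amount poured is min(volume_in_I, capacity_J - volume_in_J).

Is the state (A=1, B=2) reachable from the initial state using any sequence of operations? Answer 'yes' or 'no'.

BFS explored all 23 reachable states.
Reachable set includes: (0,0), (0,1), (0,2), (0,3), (0,4), (0,5), (0,6), (1,0), (1,6), (2,0), (2,6), (3,0) ...
Target (A=1, B=2) not in reachable set → no.

Answer: no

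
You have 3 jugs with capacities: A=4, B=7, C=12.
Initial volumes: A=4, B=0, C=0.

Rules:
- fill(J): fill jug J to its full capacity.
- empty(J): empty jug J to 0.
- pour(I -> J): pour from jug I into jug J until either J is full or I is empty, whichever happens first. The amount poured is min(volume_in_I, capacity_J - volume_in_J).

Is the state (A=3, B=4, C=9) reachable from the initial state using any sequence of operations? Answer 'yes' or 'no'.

BFS explored all 322 reachable states.
Reachable set includes: (0,0,0), (0,0,1), (0,0,2), (0,0,3), (0,0,4), (0,0,5), (0,0,6), (0,0,7), (0,0,8), (0,0,9), (0,0,10), (0,0,11) ...
Target (A=3, B=4, C=9) not in reachable set → no.

Answer: no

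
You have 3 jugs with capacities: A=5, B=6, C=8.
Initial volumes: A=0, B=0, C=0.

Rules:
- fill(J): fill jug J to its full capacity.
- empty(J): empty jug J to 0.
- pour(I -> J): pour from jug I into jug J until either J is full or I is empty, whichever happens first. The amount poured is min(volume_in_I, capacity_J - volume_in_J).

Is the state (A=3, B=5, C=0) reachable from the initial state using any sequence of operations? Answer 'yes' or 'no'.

BFS from (A=0, B=0, C=0):
  1. fill(C) -> (A=0 B=0 C=8)
  2. pour(C -> A) -> (A=5 B=0 C=3)
  3. pour(A -> B) -> (A=0 B=5 C=3)
  4. pour(C -> A) -> (A=3 B=5 C=0)
Target reached → yes.

Answer: yes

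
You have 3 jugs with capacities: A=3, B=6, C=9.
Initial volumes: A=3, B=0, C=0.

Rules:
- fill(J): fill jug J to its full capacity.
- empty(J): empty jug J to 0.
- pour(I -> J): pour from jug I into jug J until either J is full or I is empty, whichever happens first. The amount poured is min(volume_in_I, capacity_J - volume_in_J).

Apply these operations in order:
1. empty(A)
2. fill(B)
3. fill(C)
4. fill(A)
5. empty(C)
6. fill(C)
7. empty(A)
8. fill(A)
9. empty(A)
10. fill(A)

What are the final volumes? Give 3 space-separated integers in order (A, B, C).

Answer: 3 6 9

Derivation:
Step 1: empty(A) -> (A=0 B=0 C=0)
Step 2: fill(B) -> (A=0 B=6 C=0)
Step 3: fill(C) -> (A=0 B=6 C=9)
Step 4: fill(A) -> (A=3 B=6 C=9)
Step 5: empty(C) -> (A=3 B=6 C=0)
Step 6: fill(C) -> (A=3 B=6 C=9)
Step 7: empty(A) -> (A=0 B=6 C=9)
Step 8: fill(A) -> (A=3 B=6 C=9)
Step 9: empty(A) -> (A=0 B=6 C=9)
Step 10: fill(A) -> (A=3 B=6 C=9)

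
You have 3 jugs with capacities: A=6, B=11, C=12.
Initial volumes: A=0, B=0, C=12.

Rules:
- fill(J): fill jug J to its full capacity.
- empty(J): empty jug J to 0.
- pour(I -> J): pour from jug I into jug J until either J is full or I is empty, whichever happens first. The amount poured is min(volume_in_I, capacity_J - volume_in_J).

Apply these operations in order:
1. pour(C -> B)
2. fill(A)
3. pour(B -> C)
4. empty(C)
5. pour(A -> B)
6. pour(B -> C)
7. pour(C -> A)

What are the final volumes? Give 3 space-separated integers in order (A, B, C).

Answer: 6 0 0

Derivation:
Step 1: pour(C -> B) -> (A=0 B=11 C=1)
Step 2: fill(A) -> (A=6 B=11 C=1)
Step 3: pour(B -> C) -> (A=6 B=0 C=12)
Step 4: empty(C) -> (A=6 B=0 C=0)
Step 5: pour(A -> B) -> (A=0 B=6 C=0)
Step 6: pour(B -> C) -> (A=0 B=0 C=6)
Step 7: pour(C -> A) -> (A=6 B=0 C=0)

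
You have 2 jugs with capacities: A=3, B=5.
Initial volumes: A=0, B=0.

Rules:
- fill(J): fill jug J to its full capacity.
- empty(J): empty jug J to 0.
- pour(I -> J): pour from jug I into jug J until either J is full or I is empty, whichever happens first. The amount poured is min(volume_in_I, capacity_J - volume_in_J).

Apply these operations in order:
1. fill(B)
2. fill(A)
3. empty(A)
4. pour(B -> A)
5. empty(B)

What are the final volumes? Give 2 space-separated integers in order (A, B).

Answer: 3 0

Derivation:
Step 1: fill(B) -> (A=0 B=5)
Step 2: fill(A) -> (A=3 B=5)
Step 3: empty(A) -> (A=0 B=5)
Step 4: pour(B -> A) -> (A=3 B=2)
Step 5: empty(B) -> (A=3 B=0)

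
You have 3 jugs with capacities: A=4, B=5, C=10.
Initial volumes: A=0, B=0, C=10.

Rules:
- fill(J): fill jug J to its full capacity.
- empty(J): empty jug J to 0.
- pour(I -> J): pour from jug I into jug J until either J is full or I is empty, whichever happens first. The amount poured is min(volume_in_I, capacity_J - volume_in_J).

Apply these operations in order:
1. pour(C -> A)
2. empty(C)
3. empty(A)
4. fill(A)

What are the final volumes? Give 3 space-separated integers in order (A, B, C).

Step 1: pour(C -> A) -> (A=4 B=0 C=6)
Step 2: empty(C) -> (A=4 B=0 C=0)
Step 3: empty(A) -> (A=0 B=0 C=0)
Step 4: fill(A) -> (A=4 B=0 C=0)

Answer: 4 0 0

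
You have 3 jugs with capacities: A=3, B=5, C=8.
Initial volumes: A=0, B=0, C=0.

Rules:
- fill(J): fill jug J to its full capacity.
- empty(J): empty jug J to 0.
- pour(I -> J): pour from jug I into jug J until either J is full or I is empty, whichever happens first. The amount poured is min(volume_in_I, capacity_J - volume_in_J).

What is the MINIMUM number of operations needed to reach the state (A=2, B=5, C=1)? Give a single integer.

Answer: 6

Derivation:
BFS from (A=0, B=0, C=0). One shortest path:
  1. fill(C) -> (A=0 B=0 C=8)
  2. pour(C -> B) -> (A=0 B=5 C=3)
  3. pour(B -> A) -> (A=3 B=2 C=3)
  4. pour(A -> C) -> (A=0 B=2 C=6)
  5. pour(B -> A) -> (A=2 B=0 C=6)
  6. pour(C -> B) -> (A=2 B=5 C=1)
Reached target in 6 moves.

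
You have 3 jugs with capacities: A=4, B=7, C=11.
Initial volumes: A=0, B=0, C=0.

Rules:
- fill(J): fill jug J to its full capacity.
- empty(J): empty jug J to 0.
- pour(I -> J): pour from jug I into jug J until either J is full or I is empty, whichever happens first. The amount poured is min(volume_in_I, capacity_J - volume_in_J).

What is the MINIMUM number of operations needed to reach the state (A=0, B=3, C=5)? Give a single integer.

Answer: 7

Derivation:
BFS from (A=0, B=0, C=0). One shortest path:
  1. fill(A) -> (A=4 B=0 C=0)
  2. pour(A -> B) -> (A=0 B=4 C=0)
  3. fill(A) -> (A=4 B=4 C=0)
  4. pour(A -> B) -> (A=1 B=7 C=0)
  5. pour(A -> C) -> (A=0 B=7 C=1)
  6. pour(B -> A) -> (A=4 B=3 C=1)
  7. pour(A -> C) -> (A=0 B=3 C=5)
Reached target in 7 moves.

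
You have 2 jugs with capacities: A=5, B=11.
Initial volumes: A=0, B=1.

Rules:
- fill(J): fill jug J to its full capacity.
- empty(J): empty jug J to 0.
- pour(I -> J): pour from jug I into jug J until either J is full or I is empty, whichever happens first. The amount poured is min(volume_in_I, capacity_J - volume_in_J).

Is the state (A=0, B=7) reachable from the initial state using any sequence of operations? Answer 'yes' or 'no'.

Answer: yes

Derivation:
BFS from (A=0, B=1):
  1. pour(B -> A) -> (A=1 B=0)
  2. fill(B) -> (A=1 B=11)
  3. pour(B -> A) -> (A=5 B=7)
  4. empty(A) -> (A=0 B=7)
Target reached → yes.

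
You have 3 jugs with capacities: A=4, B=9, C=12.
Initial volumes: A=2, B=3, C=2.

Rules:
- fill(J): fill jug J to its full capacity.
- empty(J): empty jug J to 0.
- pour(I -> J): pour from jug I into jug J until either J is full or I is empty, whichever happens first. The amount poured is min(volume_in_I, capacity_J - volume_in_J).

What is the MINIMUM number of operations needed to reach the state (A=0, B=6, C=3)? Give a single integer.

Answer: 5

Derivation:
BFS from (A=2, B=3, C=2). One shortest path:
  1. fill(A) -> (A=4 B=3 C=2)
  2. pour(A -> C) -> (A=0 B=3 C=6)
  3. pour(B -> A) -> (A=3 B=0 C=6)
  4. pour(C -> B) -> (A=3 B=6 C=0)
  5. pour(A -> C) -> (A=0 B=6 C=3)
Reached target in 5 moves.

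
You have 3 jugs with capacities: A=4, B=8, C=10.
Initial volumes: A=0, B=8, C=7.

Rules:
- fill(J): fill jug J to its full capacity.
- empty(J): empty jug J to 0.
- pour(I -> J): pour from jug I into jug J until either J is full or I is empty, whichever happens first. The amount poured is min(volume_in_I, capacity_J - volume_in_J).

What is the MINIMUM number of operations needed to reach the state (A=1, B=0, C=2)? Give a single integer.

Answer: 5

Derivation:
BFS from (A=0, B=8, C=7). One shortest path:
  1. fill(A) -> (A=4 B=8 C=7)
  2. empty(B) -> (A=4 B=0 C=7)
  3. pour(A -> C) -> (A=1 B=0 C=10)
  4. pour(C -> B) -> (A=1 B=8 C=2)
  5. empty(B) -> (A=1 B=0 C=2)
Reached target in 5 moves.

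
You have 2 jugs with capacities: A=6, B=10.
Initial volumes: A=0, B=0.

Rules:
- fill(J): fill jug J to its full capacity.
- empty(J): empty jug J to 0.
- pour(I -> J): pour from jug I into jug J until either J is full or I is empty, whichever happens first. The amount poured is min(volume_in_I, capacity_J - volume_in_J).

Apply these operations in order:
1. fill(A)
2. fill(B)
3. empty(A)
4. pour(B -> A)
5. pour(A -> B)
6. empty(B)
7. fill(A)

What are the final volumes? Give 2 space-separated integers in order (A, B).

Answer: 6 0

Derivation:
Step 1: fill(A) -> (A=6 B=0)
Step 2: fill(B) -> (A=6 B=10)
Step 3: empty(A) -> (A=0 B=10)
Step 4: pour(B -> A) -> (A=6 B=4)
Step 5: pour(A -> B) -> (A=0 B=10)
Step 6: empty(B) -> (A=0 B=0)
Step 7: fill(A) -> (A=6 B=0)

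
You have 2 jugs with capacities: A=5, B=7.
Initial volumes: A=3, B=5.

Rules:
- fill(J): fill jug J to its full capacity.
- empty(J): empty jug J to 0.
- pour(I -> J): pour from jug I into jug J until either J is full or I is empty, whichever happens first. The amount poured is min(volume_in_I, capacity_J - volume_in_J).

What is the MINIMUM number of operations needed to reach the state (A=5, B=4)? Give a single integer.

Answer: 7

Derivation:
BFS from (A=3, B=5). One shortest path:
  1. empty(A) -> (A=0 B=5)
  2. fill(B) -> (A=0 B=7)
  3. pour(B -> A) -> (A=5 B=2)
  4. empty(A) -> (A=0 B=2)
  5. pour(B -> A) -> (A=2 B=0)
  6. fill(B) -> (A=2 B=7)
  7. pour(B -> A) -> (A=5 B=4)
Reached target in 7 moves.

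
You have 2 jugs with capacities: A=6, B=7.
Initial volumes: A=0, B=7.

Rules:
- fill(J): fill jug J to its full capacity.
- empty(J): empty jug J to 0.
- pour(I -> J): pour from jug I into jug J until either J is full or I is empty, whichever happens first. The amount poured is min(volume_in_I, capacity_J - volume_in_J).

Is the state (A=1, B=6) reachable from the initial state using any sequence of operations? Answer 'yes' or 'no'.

BFS explored all 26 reachable states.
Reachable set includes: (0,0), (0,1), (0,2), (0,3), (0,4), (0,5), (0,6), (0,7), (1,0), (1,7), (2,0), (2,7) ...
Target (A=1, B=6) not in reachable set → no.

Answer: no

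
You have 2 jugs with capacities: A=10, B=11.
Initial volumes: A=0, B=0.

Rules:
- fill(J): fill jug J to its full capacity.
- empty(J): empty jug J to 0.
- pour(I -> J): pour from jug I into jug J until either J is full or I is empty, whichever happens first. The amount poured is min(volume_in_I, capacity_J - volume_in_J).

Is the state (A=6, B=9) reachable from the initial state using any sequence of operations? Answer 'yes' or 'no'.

BFS explored all 42 reachable states.
Reachable set includes: (0,0), (0,1), (0,2), (0,3), (0,4), (0,5), (0,6), (0,7), (0,8), (0,9), (0,10), (0,11) ...
Target (A=6, B=9) not in reachable set → no.

Answer: no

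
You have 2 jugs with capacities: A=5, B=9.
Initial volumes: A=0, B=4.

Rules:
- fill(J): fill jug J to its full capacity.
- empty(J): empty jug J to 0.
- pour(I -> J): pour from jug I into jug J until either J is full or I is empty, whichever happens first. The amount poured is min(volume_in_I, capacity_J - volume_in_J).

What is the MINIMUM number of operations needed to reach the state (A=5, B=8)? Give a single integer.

BFS from (A=0, B=4). One shortest path:
  1. pour(B -> A) -> (A=4 B=0)
  2. fill(B) -> (A=4 B=9)
  3. pour(B -> A) -> (A=5 B=8)
Reached target in 3 moves.

Answer: 3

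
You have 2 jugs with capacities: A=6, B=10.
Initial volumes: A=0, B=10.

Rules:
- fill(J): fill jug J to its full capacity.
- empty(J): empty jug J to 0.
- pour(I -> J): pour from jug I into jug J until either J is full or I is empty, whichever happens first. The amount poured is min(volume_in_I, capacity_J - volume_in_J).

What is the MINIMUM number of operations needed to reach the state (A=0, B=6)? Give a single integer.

Answer: 3

Derivation:
BFS from (A=0, B=10). One shortest path:
  1. fill(A) -> (A=6 B=10)
  2. empty(B) -> (A=6 B=0)
  3. pour(A -> B) -> (A=0 B=6)
Reached target in 3 moves.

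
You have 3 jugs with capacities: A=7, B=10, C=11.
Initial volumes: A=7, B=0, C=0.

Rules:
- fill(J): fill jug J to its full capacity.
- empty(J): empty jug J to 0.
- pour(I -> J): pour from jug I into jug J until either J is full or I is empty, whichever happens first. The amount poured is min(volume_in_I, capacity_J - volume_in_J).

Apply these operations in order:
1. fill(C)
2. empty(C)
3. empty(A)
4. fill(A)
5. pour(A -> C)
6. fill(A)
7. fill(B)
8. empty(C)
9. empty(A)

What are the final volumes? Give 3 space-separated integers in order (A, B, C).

Answer: 0 10 0

Derivation:
Step 1: fill(C) -> (A=7 B=0 C=11)
Step 2: empty(C) -> (A=7 B=0 C=0)
Step 3: empty(A) -> (A=0 B=0 C=0)
Step 4: fill(A) -> (A=7 B=0 C=0)
Step 5: pour(A -> C) -> (A=0 B=0 C=7)
Step 6: fill(A) -> (A=7 B=0 C=7)
Step 7: fill(B) -> (A=7 B=10 C=7)
Step 8: empty(C) -> (A=7 B=10 C=0)
Step 9: empty(A) -> (A=0 B=10 C=0)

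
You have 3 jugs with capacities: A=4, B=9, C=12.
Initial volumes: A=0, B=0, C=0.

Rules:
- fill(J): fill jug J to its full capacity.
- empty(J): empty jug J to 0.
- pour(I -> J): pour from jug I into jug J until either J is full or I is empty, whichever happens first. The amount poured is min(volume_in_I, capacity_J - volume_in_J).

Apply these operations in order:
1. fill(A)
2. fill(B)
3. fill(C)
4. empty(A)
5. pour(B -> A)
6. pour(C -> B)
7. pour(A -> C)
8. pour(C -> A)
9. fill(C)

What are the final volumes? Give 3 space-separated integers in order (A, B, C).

Answer: 4 9 12

Derivation:
Step 1: fill(A) -> (A=4 B=0 C=0)
Step 2: fill(B) -> (A=4 B=9 C=0)
Step 3: fill(C) -> (A=4 B=9 C=12)
Step 4: empty(A) -> (A=0 B=9 C=12)
Step 5: pour(B -> A) -> (A=4 B=5 C=12)
Step 6: pour(C -> B) -> (A=4 B=9 C=8)
Step 7: pour(A -> C) -> (A=0 B=9 C=12)
Step 8: pour(C -> A) -> (A=4 B=9 C=8)
Step 9: fill(C) -> (A=4 B=9 C=12)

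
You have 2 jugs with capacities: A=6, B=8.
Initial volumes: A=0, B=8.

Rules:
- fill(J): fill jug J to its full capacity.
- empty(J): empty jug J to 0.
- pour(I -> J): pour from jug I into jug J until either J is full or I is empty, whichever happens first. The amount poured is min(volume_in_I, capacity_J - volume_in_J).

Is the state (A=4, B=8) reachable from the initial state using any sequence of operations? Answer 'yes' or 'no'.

Answer: yes

Derivation:
BFS from (A=0, B=8):
  1. fill(A) -> (A=6 B=8)
  2. empty(B) -> (A=6 B=0)
  3. pour(A -> B) -> (A=0 B=6)
  4. fill(A) -> (A=6 B=6)
  5. pour(A -> B) -> (A=4 B=8)
Target reached → yes.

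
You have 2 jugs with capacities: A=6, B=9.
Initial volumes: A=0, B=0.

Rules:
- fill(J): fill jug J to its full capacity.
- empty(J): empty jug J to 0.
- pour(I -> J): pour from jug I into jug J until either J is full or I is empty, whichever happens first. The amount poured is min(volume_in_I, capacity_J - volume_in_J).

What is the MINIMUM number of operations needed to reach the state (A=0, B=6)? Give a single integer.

Answer: 2

Derivation:
BFS from (A=0, B=0). One shortest path:
  1. fill(A) -> (A=6 B=0)
  2. pour(A -> B) -> (A=0 B=6)
Reached target in 2 moves.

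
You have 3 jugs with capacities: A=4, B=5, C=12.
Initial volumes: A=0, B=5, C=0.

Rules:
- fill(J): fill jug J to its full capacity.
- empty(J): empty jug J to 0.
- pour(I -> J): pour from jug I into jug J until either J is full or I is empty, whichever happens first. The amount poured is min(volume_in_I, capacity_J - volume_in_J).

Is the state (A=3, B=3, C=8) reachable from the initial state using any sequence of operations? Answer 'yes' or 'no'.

BFS explored all 258 reachable states.
Reachable set includes: (0,0,0), (0,0,1), (0,0,2), (0,0,3), (0,0,4), (0,0,5), (0,0,6), (0,0,7), (0,0,8), (0,0,9), (0,0,10), (0,0,11) ...
Target (A=3, B=3, C=8) not in reachable set → no.

Answer: no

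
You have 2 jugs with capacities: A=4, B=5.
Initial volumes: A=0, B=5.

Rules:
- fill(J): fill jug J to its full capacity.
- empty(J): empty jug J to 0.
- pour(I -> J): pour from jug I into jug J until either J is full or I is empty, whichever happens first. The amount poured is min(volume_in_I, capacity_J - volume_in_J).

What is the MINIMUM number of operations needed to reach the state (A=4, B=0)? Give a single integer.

BFS from (A=0, B=5). One shortest path:
  1. fill(A) -> (A=4 B=5)
  2. empty(B) -> (A=4 B=0)
Reached target in 2 moves.

Answer: 2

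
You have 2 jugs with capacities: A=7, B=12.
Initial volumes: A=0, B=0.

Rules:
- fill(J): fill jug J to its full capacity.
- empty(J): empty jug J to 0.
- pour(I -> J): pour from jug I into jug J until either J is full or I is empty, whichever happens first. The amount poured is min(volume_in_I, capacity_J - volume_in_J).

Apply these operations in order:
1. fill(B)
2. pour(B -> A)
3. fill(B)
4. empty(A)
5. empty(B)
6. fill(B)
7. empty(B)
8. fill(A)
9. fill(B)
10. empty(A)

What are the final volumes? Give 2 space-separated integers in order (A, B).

Answer: 0 12

Derivation:
Step 1: fill(B) -> (A=0 B=12)
Step 2: pour(B -> A) -> (A=7 B=5)
Step 3: fill(B) -> (A=7 B=12)
Step 4: empty(A) -> (A=0 B=12)
Step 5: empty(B) -> (A=0 B=0)
Step 6: fill(B) -> (A=0 B=12)
Step 7: empty(B) -> (A=0 B=0)
Step 8: fill(A) -> (A=7 B=0)
Step 9: fill(B) -> (A=7 B=12)
Step 10: empty(A) -> (A=0 B=12)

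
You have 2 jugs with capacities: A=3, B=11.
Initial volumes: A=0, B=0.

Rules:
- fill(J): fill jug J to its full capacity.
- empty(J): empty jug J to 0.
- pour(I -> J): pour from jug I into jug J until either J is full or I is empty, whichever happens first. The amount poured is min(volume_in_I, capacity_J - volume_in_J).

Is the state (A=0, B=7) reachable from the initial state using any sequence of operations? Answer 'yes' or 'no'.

BFS from (A=0, B=0):
  1. fill(B) -> (A=0 B=11)
  2. pour(B -> A) -> (A=3 B=8)
  3. empty(A) -> (A=0 B=8)
  4. pour(B -> A) -> (A=3 B=5)
  5. empty(A) -> (A=0 B=5)
  6. pour(B -> A) -> (A=3 B=2)
  7. empty(A) -> (A=0 B=2)
  8. pour(B -> A) -> (A=2 B=0)
  9. fill(B) -> (A=2 B=11)
  10. pour(B -> A) -> (A=3 B=10)
  11. empty(A) -> (A=0 B=10)
  12. pour(B -> A) -> (A=3 B=7)
  13. empty(A) -> (A=0 B=7)
Target reached → yes.

Answer: yes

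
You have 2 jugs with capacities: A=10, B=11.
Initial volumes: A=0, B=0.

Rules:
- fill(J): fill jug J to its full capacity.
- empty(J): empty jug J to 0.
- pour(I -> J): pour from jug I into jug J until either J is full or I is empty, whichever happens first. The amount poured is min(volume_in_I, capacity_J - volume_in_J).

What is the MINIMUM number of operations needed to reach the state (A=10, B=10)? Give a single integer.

BFS from (A=0, B=0). One shortest path:
  1. fill(A) -> (A=10 B=0)
  2. pour(A -> B) -> (A=0 B=10)
  3. fill(A) -> (A=10 B=10)
Reached target in 3 moves.

Answer: 3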